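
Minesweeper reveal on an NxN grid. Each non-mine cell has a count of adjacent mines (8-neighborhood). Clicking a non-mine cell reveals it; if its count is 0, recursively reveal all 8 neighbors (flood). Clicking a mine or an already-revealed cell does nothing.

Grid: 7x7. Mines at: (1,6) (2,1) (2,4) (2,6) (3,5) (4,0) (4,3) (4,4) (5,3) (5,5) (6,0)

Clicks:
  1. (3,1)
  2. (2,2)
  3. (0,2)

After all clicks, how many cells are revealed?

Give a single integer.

Answer: 14

Derivation:
Click 1 (3,1) count=2: revealed 1 new [(3,1)] -> total=1
Click 2 (2,2) count=1: revealed 1 new [(2,2)] -> total=2
Click 3 (0,2) count=0: revealed 12 new [(0,0) (0,1) (0,2) (0,3) (0,4) (0,5) (1,0) (1,1) (1,2) (1,3) (1,4) (1,5)] -> total=14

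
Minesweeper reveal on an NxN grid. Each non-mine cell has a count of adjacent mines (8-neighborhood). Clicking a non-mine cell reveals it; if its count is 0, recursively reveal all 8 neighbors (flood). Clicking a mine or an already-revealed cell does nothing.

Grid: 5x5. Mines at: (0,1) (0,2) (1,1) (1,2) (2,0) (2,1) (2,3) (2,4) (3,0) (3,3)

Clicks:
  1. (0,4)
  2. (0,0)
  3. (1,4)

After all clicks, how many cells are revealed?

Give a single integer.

Answer: 5

Derivation:
Click 1 (0,4) count=0: revealed 4 new [(0,3) (0,4) (1,3) (1,4)] -> total=4
Click 2 (0,0) count=2: revealed 1 new [(0,0)] -> total=5
Click 3 (1,4) count=2: revealed 0 new [(none)] -> total=5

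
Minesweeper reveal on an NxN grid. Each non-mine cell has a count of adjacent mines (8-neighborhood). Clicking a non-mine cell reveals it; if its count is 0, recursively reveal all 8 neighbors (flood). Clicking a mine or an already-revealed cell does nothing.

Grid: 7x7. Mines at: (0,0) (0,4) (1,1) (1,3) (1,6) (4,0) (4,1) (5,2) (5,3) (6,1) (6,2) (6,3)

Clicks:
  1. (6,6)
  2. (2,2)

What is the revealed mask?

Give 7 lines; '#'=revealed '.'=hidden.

Click 1 (6,6) count=0: revealed 21 new [(2,2) (2,3) (2,4) (2,5) (2,6) (3,2) (3,3) (3,4) (3,5) (3,6) (4,2) (4,3) (4,4) (4,5) (4,6) (5,4) (5,5) (5,6) (6,4) (6,5) (6,6)] -> total=21
Click 2 (2,2) count=2: revealed 0 new [(none)] -> total=21

Answer: .......
.......
..#####
..#####
..#####
....###
....###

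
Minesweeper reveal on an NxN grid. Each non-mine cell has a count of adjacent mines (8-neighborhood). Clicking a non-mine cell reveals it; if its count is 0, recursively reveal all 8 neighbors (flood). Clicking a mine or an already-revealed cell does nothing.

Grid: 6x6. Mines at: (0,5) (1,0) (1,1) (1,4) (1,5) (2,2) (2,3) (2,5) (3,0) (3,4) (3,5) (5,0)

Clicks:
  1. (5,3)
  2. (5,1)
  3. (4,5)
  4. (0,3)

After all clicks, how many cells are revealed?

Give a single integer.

Click 1 (5,3) count=0: revealed 13 new [(3,1) (3,2) (3,3) (4,1) (4,2) (4,3) (4,4) (4,5) (5,1) (5,2) (5,3) (5,4) (5,5)] -> total=13
Click 2 (5,1) count=1: revealed 0 new [(none)] -> total=13
Click 3 (4,5) count=2: revealed 0 new [(none)] -> total=13
Click 4 (0,3) count=1: revealed 1 new [(0,3)] -> total=14

Answer: 14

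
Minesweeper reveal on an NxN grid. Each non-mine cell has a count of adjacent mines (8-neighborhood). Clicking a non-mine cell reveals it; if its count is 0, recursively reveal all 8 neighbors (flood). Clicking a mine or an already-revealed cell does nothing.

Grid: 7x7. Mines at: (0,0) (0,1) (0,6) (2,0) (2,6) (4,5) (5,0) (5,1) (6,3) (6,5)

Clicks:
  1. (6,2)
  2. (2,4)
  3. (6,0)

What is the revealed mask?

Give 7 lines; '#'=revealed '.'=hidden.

Click 1 (6,2) count=2: revealed 1 new [(6,2)] -> total=1
Click 2 (2,4) count=0: revealed 26 new [(0,2) (0,3) (0,4) (0,5) (1,1) (1,2) (1,3) (1,4) (1,5) (2,1) (2,2) (2,3) (2,4) (2,5) (3,1) (3,2) (3,3) (3,4) (3,5) (4,1) (4,2) (4,3) (4,4) (5,2) (5,3) (5,4)] -> total=27
Click 3 (6,0) count=2: revealed 1 new [(6,0)] -> total=28

Answer: ..####.
.#####.
.#####.
.#####.
.####..
..###..
#.#....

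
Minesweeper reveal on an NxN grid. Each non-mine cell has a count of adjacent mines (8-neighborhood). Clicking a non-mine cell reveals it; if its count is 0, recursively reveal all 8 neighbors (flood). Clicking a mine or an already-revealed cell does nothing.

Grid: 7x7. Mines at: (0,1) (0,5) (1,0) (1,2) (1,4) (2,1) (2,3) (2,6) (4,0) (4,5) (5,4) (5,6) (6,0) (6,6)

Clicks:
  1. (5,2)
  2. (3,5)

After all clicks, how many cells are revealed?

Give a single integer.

Answer: 13

Derivation:
Click 1 (5,2) count=0: revealed 12 new [(3,1) (3,2) (3,3) (4,1) (4,2) (4,3) (5,1) (5,2) (5,3) (6,1) (6,2) (6,3)] -> total=12
Click 2 (3,5) count=2: revealed 1 new [(3,5)] -> total=13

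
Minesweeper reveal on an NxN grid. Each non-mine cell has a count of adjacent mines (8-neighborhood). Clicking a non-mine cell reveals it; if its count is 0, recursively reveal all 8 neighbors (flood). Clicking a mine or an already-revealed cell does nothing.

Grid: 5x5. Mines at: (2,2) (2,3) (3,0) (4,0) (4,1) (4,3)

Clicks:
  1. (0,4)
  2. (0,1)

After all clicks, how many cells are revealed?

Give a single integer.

Answer: 12

Derivation:
Click 1 (0,4) count=0: revealed 12 new [(0,0) (0,1) (0,2) (0,3) (0,4) (1,0) (1,1) (1,2) (1,3) (1,4) (2,0) (2,1)] -> total=12
Click 2 (0,1) count=0: revealed 0 new [(none)] -> total=12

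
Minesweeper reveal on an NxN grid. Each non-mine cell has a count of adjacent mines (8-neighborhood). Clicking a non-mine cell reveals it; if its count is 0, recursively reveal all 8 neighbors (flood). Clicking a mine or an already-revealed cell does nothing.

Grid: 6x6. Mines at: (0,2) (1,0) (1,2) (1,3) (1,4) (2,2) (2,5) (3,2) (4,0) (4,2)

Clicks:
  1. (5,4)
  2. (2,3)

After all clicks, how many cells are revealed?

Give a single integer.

Click 1 (5,4) count=0: revealed 9 new [(3,3) (3,4) (3,5) (4,3) (4,4) (4,5) (5,3) (5,4) (5,5)] -> total=9
Click 2 (2,3) count=5: revealed 1 new [(2,3)] -> total=10

Answer: 10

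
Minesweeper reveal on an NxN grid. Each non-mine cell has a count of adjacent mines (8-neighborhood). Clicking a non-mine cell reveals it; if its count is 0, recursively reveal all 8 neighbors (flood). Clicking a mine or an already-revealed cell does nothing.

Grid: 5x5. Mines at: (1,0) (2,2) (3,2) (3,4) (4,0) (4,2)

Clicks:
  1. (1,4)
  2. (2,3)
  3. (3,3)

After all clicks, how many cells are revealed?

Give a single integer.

Click 1 (1,4) count=0: revealed 10 new [(0,1) (0,2) (0,3) (0,4) (1,1) (1,2) (1,3) (1,4) (2,3) (2,4)] -> total=10
Click 2 (2,3) count=3: revealed 0 new [(none)] -> total=10
Click 3 (3,3) count=4: revealed 1 new [(3,3)] -> total=11

Answer: 11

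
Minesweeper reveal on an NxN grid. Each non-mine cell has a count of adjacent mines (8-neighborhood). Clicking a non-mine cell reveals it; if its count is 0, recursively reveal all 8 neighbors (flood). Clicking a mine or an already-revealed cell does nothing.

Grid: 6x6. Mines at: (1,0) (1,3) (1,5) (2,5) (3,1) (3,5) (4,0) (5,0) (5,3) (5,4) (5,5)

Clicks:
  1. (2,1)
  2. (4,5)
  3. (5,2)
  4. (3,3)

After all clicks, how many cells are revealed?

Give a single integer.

Click 1 (2,1) count=2: revealed 1 new [(2,1)] -> total=1
Click 2 (4,5) count=3: revealed 1 new [(4,5)] -> total=2
Click 3 (5,2) count=1: revealed 1 new [(5,2)] -> total=3
Click 4 (3,3) count=0: revealed 9 new [(2,2) (2,3) (2,4) (3,2) (3,3) (3,4) (4,2) (4,3) (4,4)] -> total=12

Answer: 12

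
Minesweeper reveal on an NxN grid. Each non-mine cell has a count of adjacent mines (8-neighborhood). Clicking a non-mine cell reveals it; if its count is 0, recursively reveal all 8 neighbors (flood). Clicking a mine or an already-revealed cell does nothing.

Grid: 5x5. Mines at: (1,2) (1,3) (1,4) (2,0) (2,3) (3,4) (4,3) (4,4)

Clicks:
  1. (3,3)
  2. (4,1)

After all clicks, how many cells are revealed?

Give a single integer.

Click 1 (3,3) count=4: revealed 1 new [(3,3)] -> total=1
Click 2 (4,1) count=0: revealed 6 new [(3,0) (3,1) (3,2) (4,0) (4,1) (4,2)] -> total=7

Answer: 7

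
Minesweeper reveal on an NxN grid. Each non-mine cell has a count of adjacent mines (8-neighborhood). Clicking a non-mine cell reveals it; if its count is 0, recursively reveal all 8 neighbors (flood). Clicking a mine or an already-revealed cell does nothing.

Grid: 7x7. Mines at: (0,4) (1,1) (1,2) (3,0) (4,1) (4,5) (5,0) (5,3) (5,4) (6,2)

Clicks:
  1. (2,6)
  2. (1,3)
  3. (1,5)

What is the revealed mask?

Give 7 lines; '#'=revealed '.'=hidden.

Answer: .....##
...####
..#####
..#####
..###..
.......
.......

Derivation:
Click 1 (2,6) count=0: revealed 19 new [(0,5) (0,6) (1,3) (1,4) (1,5) (1,6) (2,2) (2,3) (2,4) (2,5) (2,6) (3,2) (3,3) (3,4) (3,5) (3,6) (4,2) (4,3) (4,4)] -> total=19
Click 2 (1,3) count=2: revealed 0 new [(none)] -> total=19
Click 3 (1,5) count=1: revealed 0 new [(none)] -> total=19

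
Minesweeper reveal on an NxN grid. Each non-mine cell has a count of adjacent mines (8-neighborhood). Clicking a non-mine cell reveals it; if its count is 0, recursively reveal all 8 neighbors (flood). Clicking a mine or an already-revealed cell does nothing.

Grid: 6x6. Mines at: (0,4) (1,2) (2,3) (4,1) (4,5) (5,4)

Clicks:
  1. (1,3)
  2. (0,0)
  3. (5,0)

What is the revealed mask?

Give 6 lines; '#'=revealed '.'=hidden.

Answer: ##....
##.#..
##....
##....
......
#.....

Derivation:
Click 1 (1,3) count=3: revealed 1 new [(1,3)] -> total=1
Click 2 (0,0) count=0: revealed 8 new [(0,0) (0,1) (1,0) (1,1) (2,0) (2,1) (3,0) (3,1)] -> total=9
Click 3 (5,0) count=1: revealed 1 new [(5,0)] -> total=10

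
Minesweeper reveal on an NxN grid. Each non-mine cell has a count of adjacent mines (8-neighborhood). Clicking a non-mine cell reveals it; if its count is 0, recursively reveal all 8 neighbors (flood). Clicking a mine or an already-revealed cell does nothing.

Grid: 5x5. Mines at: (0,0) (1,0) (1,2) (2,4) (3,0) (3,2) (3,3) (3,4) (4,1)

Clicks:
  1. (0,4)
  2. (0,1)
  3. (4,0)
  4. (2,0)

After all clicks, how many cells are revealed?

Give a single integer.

Click 1 (0,4) count=0: revealed 4 new [(0,3) (0,4) (1,3) (1,4)] -> total=4
Click 2 (0,1) count=3: revealed 1 new [(0,1)] -> total=5
Click 3 (4,0) count=2: revealed 1 new [(4,0)] -> total=6
Click 4 (2,0) count=2: revealed 1 new [(2,0)] -> total=7

Answer: 7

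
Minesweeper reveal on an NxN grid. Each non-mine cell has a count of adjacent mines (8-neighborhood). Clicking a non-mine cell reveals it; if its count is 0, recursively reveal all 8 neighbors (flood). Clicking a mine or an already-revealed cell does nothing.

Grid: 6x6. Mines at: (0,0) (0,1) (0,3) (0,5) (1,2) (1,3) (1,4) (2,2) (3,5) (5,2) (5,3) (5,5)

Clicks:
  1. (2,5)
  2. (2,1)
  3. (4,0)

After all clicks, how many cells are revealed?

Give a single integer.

Click 1 (2,5) count=2: revealed 1 new [(2,5)] -> total=1
Click 2 (2,1) count=2: revealed 1 new [(2,1)] -> total=2
Click 3 (4,0) count=0: revealed 9 new [(1,0) (1,1) (2,0) (3,0) (3,1) (4,0) (4,1) (5,0) (5,1)] -> total=11

Answer: 11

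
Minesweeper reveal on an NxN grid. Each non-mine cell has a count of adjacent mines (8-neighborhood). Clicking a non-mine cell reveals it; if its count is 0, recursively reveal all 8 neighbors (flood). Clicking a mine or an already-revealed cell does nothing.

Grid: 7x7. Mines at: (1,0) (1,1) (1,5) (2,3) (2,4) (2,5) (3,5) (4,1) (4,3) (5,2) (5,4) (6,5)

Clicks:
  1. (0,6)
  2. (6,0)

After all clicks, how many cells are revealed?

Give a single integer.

Click 1 (0,6) count=1: revealed 1 new [(0,6)] -> total=1
Click 2 (6,0) count=0: revealed 4 new [(5,0) (5,1) (6,0) (6,1)] -> total=5

Answer: 5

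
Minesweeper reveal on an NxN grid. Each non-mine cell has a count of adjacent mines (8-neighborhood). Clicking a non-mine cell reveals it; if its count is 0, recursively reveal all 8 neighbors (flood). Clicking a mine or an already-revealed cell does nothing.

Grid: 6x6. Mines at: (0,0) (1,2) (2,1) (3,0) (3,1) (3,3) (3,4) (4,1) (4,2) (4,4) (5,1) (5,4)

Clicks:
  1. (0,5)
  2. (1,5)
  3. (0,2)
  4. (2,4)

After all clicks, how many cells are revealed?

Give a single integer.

Answer: 10

Derivation:
Click 1 (0,5) count=0: revealed 9 new [(0,3) (0,4) (0,5) (1,3) (1,4) (1,5) (2,3) (2,4) (2,5)] -> total=9
Click 2 (1,5) count=0: revealed 0 new [(none)] -> total=9
Click 3 (0,2) count=1: revealed 1 new [(0,2)] -> total=10
Click 4 (2,4) count=2: revealed 0 new [(none)] -> total=10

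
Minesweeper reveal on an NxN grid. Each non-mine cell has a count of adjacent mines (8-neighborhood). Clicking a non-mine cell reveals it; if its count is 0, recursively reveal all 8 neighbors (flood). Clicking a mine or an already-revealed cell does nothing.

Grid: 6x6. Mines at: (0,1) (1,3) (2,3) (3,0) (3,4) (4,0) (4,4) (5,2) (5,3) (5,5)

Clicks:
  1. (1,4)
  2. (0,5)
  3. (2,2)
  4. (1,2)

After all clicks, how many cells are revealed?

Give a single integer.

Click 1 (1,4) count=2: revealed 1 new [(1,4)] -> total=1
Click 2 (0,5) count=0: revealed 5 new [(0,4) (0,5) (1,5) (2,4) (2,5)] -> total=6
Click 3 (2,2) count=2: revealed 1 new [(2,2)] -> total=7
Click 4 (1,2) count=3: revealed 1 new [(1,2)] -> total=8

Answer: 8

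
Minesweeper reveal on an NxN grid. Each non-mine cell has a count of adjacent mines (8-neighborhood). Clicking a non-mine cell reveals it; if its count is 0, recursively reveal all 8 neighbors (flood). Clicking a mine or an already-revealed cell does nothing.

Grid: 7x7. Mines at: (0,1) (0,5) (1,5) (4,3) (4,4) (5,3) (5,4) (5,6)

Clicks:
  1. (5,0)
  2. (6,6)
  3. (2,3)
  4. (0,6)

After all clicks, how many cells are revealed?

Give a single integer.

Click 1 (5,0) count=0: revealed 27 new [(0,2) (0,3) (0,4) (1,0) (1,1) (1,2) (1,3) (1,4) (2,0) (2,1) (2,2) (2,3) (2,4) (3,0) (3,1) (3,2) (3,3) (3,4) (4,0) (4,1) (4,2) (5,0) (5,1) (5,2) (6,0) (6,1) (6,2)] -> total=27
Click 2 (6,6) count=1: revealed 1 new [(6,6)] -> total=28
Click 3 (2,3) count=0: revealed 0 new [(none)] -> total=28
Click 4 (0,6) count=2: revealed 1 new [(0,6)] -> total=29

Answer: 29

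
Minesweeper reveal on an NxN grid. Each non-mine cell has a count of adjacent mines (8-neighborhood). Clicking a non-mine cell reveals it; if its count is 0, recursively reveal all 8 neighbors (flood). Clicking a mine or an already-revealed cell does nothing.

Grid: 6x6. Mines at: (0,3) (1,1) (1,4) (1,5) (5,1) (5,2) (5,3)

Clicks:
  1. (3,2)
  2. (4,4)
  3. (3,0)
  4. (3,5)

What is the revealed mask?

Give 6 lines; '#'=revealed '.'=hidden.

Click 1 (3,2) count=0: revealed 20 new [(2,0) (2,1) (2,2) (2,3) (2,4) (2,5) (3,0) (3,1) (3,2) (3,3) (3,4) (3,5) (4,0) (4,1) (4,2) (4,3) (4,4) (4,5) (5,4) (5,5)] -> total=20
Click 2 (4,4) count=1: revealed 0 new [(none)] -> total=20
Click 3 (3,0) count=0: revealed 0 new [(none)] -> total=20
Click 4 (3,5) count=0: revealed 0 new [(none)] -> total=20

Answer: ......
......
######
######
######
....##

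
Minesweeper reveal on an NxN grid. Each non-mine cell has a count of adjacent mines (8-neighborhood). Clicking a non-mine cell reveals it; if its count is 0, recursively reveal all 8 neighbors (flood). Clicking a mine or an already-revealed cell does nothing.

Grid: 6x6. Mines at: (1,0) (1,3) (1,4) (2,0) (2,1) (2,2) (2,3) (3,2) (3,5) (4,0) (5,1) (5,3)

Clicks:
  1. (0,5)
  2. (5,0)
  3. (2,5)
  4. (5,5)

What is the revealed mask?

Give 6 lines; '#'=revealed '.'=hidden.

Click 1 (0,5) count=1: revealed 1 new [(0,5)] -> total=1
Click 2 (5,0) count=2: revealed 1 new [(5,0)] -> total=2
Click 3 (2,5) count=2: revealed 1 new [(2,5)] -> total=3
Click 4 (5,5) count=0: revealed 4 new [(4,4) (4,5) (5,4) (5,5)] -> total=7

Answer: .....#
......
.....#
......
....##
#...##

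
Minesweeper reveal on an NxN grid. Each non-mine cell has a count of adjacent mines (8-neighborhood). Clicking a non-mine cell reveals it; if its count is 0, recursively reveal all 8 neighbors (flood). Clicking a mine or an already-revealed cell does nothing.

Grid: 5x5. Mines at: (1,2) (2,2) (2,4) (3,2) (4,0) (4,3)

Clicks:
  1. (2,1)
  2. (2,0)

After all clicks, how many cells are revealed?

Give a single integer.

Answer: 8

Derivation:
Click 1 (2,1) count=3: revealed 1 new [(2,1)] -> total=1
Click 2 (2,0) count=0: revealed 7 new [(0,0) (0,1) (1,0) (1,1) (2,0) (3,0) (3,1)] -> total=8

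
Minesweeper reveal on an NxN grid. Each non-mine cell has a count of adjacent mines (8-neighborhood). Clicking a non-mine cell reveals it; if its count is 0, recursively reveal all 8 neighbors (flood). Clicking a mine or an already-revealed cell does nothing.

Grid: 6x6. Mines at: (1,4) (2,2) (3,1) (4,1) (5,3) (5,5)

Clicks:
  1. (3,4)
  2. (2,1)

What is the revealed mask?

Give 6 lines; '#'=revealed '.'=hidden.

Click 1 (3,4) count=0: revealed 9 new [(2,3) (2,4) (2,5) (3,3) (3,4) (3,5) (4,3) (4,4) (4,5)] -> total=9
Click 2 (2,1) count=2: revealed 1 new [(2,1)] -> total=10

Answer: ......
......
.#.###
...###
...###
......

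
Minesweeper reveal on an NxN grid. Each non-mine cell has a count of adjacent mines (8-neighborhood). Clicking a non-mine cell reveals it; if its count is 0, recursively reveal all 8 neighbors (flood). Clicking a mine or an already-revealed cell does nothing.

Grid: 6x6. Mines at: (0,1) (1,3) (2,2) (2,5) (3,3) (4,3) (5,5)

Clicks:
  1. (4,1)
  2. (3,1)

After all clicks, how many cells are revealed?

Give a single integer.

Answer: 13

Derivation:
Click 1 (4,1) count=0: revealed 13 new [(1,0) (1,1) (2,0) (2,1) (3,0) (3,1) (3,2) (4,0) (4,1) (4,2) (5,0) (5,1) (5,2)] -> total=13
Click 2 (3,1) count=1: revealed 0 new [(none)] -> total=13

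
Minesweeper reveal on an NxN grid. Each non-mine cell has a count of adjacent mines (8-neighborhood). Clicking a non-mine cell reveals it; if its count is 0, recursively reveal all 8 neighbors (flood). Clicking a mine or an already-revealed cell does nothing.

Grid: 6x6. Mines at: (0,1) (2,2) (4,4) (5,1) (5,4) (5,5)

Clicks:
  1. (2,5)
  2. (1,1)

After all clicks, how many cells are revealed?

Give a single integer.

Click 1 (2,5) count=0: revealed 14 new [(0,2) (0,3) (0,4) (0,5) (1,2) (1,3) (1,4) (1,5) (2,3) (2,4) (2,5) (3,3) (3,4) (3,5)] -> total=14
Click 2 (1,1) count=2: revealed 1 new [(1,1)] -> total=15

Answer: 15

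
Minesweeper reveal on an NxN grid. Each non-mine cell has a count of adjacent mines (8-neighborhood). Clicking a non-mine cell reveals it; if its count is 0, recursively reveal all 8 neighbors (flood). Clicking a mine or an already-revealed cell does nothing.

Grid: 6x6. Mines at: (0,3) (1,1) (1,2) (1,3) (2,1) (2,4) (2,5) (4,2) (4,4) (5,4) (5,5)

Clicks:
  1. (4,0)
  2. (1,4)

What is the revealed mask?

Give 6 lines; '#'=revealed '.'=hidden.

Answer: ......
....#.
......
##....
##....
##....

Derivation:
Click 1 (4,0) count=0: revealed 6 new [(3,0) (3,1) (4,0) (4,1) (5,0) (5,1)] -> total=6
Click 2 (1,4) count=4: revealed 1 new [(1,4)] -> total=7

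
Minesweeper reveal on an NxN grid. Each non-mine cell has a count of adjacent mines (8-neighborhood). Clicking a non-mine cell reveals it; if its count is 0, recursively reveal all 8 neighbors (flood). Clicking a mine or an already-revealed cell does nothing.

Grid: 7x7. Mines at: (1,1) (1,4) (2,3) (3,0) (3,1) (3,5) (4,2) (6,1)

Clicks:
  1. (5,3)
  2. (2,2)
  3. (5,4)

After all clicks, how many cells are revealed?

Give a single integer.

Answer: 15

Derivation:
Click 1 (5,3) count=1: revealed 1 new [(5,3)] -> total=1
Click 2 (2,2) count=3: revealed 1 new [(2,2)] -> total=2
Click 3 (5,4) count=0: revealed 13 new [(4,3) (4,4) (4,5) (4,6) (5,2) (5,4) (5,5) (5,6) (6,2) (6,3) (6,4) (6,5) (6,6)] -> total=15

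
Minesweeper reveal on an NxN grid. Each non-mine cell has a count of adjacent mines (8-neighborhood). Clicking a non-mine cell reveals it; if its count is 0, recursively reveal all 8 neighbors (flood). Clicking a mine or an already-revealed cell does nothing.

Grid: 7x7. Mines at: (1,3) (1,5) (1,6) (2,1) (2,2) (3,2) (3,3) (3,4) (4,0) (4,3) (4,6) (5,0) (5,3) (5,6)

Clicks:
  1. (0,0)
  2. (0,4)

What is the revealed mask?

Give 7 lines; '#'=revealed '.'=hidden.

Click 1 (0,0) count=0: revealed 6 new [(0,0) (0,1) (0,2) (1,0) (1,1) (1,2)] -> total=6
Click 2 (0,4) count=2: revealed 1 new [(0,4)] -> total=7

Answer: ###.#..
###....
.......
.......
.......
.......
.......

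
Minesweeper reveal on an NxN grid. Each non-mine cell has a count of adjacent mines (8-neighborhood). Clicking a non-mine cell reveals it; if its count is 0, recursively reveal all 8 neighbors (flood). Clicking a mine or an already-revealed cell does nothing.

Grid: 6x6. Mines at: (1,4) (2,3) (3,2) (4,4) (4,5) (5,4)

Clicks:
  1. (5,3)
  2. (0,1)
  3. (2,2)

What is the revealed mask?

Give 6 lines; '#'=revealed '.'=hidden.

Answer: ####..
####..
###...
##....
####..
####..

Derivation:
Click 1 (5,3) count=2: revealed 1 new [(5,3)] -> total=1
Click 2 (0,1) count=0: revealed 20 new [(0,0) (0,1) (0,2) (0,3) (1,0) (1,1) (1,2) (1,3) (2,0) (2,1) (2,2) (3,0) (3,1) (4,0) (4,1) (4,2) (4,3) (5,0) (5,1) (5,2)] -> total=21
Click 3 (2,2) count=2: revealed 0 new [(none)] -> total=21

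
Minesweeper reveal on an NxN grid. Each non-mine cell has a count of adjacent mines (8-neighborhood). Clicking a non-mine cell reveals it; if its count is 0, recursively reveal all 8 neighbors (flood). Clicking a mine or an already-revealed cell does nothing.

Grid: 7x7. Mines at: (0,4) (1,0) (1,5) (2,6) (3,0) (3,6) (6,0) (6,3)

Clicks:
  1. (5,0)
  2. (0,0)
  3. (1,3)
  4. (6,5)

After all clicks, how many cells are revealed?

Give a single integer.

Answer: 34

Derivation:
Click 1 (5,0) count=1: revealed 1 new [(5,0)] -> total=1
Click 2 (0,0) count=1: revealed 1 new [(0,0)] -> total=2
Click 3 (1,3) count=1: revealed 1 new [(1,3)] -> total=3
Click 4 (6,5) count=0: revealed 31 new [(0,1) (0,2) (0,3) (1,1) (1,2) (1,4) (2,1) (2,2) (2,3) (2,4) (2,5) (3,1) (3,2) (3,3) (3,4) (3,5) (4,1) (4,2) (4,3) (4,4) (4,5) (4,6) (5,1) (5,2) (5,3) (5,4) (5,5) (5,6) (6,4) (6,5) (6,6)] -> total=34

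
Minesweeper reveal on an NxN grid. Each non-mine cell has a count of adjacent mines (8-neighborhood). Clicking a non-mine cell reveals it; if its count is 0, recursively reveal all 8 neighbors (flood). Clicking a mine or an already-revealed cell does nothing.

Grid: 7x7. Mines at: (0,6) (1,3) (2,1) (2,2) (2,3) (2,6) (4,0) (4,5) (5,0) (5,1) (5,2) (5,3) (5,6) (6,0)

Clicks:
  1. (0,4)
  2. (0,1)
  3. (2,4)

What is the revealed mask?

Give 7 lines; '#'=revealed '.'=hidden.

Click 1 (0,4) count=1: revealed 1 new [(0,4)] -> total=1
Click 2 (0,1) count=0: revealed 6 new [(0,0) (0,1) (0,2) (1,0) (1,1) (1,2)] -> total=7
Click 3 (2,4) count=2: revealed 1 new [(2,4)] -> total=8

Answer: ###.#..
###....
....#..
.......
.......
.......
.......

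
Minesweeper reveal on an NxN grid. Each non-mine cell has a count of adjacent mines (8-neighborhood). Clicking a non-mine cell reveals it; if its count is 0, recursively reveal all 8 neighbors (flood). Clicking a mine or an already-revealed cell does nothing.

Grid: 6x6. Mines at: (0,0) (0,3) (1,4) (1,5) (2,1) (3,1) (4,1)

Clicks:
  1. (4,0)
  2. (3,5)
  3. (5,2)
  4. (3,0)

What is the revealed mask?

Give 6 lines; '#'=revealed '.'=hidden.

Click 1 (4,0) count=2: revealed 1 new [(4,0)] -> total=1
Click 2 (3,5) count=0: revealed 16 new [(2,2) (2,3) (2,4) (2,5) (3,2) (3,3) (3,4) (3,5) (4,2) (4,3) (4,4) (4,5) (5,2) (5,3) (5,4) (5,5)] -> total=17
Click 3 (5,2) count=1: revealed 0 new [(none)] -> total=17
Click 4 (3,0) count=3: revealed 1 new [(3,0)] -> total=18

Answer: ......
......
..####
#.####
#.####
..####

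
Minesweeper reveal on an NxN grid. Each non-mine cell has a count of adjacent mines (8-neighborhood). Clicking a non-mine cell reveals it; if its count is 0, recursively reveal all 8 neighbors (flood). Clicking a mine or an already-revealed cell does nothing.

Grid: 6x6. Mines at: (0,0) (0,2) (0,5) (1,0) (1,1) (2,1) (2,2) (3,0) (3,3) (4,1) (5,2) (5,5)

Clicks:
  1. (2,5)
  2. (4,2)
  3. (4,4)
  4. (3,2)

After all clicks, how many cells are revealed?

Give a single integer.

Answer: 10

Derivation:
Click 1 (2,5) count=0: revealed 8 new [(1,4) (1,5) (2,4) (2,5) (3,4) (3,5) (4,4) (4,5)] -> total=8
Click 2 (4,2) count=3: revealed 1 new [(4,2)] -> total=9
Click 3 (4,4) count=2: revealed 0 new [(none)] -> total=9
Click 4 (3,2) count=4: revealed 1 new [(3,2)] -> total=10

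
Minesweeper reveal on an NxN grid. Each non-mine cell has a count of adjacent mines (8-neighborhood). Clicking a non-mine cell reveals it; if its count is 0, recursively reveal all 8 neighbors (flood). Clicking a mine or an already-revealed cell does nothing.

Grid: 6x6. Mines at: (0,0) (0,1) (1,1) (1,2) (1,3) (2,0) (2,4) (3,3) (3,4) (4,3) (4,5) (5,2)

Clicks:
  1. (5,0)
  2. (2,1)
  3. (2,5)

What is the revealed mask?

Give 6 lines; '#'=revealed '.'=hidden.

Click 1 (5,0) count=0: revealed 6 new [(3,0) (3,1) (4,0) (4,1) (5,0) (5,1)] -> total=6
Click 2 (2,1) count=3: revealed 1 new [(2,1)] -> total=7
Click 3 (2,5) count=2: revealed 1 new [(2,5)] -> total=8

Answer: ......
......
.#...#
##....
##....
##....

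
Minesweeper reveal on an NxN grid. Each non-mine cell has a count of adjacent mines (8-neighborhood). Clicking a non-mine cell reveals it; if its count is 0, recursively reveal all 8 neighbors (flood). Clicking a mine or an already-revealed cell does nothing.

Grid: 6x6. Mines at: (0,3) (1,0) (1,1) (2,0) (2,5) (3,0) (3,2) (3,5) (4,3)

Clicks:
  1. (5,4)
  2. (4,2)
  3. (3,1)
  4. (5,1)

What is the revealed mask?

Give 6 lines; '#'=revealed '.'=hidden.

Answer: ......
......
......
.#....
###...
###.#.

Derivation:
Click 1 (5,4) count=1: revealed 1 new [(5,4)] -> total=1
Click 2 (4,2) count=2: revealed 1 new [(4,2)] -> total=2
Click 3 (3,1) count=3: revealed 1 new [(3,1)] -> total=3
Click 4 (5,1) count=0: revealed 5 new [(4,0) (4,1) (5,0) (5,1) (5,2)] -> total=8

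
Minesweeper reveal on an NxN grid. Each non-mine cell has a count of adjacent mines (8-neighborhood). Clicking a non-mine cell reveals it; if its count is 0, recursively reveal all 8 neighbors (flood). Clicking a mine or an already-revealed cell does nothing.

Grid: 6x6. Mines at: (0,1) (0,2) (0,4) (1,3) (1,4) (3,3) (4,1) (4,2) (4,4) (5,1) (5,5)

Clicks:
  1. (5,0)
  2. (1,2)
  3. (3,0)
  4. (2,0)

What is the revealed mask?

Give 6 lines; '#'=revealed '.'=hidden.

Answer: ......
###...
###...
###...
......
#.....

Derivation:
Click 1 (5,0) count=2: revealed 1 new [(5,0)] -> total=1
Click 2 (1,2) count=3: revealed 1 new [(1,2)] -> total=2
Click 3 (3,0) count=1: revealed 1 new [(3,0)] -> total=3
Click 4 (2,0) count=0: revealed 7 new [(1,0) (1,1) (2,0) (2,1) (2,2) (3,1) (3,2)] -> total=10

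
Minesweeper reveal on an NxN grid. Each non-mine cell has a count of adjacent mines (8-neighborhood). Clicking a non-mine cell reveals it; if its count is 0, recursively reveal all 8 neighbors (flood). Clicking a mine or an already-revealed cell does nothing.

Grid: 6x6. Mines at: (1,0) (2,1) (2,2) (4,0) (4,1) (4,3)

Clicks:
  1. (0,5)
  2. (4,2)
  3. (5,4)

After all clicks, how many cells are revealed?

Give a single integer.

Click 1 (0,5) count=0: revealed 20 new [(0,1) (0,2) (0,3) (0,4) (0,5) (1,1) (1,2) (1,3) (1,4) (1,5) (2,3) (2,4) (2,5) (3,3) (3,4) (3,5) (4,4) (4,5) (5,4) (5,5)] -> total=20
Click 2 (4,2) count=2: revealed 1 new [(4,2)] -> total=21
Click 3 (5,4) count=1: revealed 0 new [(none)] -> total=21

Answer: 21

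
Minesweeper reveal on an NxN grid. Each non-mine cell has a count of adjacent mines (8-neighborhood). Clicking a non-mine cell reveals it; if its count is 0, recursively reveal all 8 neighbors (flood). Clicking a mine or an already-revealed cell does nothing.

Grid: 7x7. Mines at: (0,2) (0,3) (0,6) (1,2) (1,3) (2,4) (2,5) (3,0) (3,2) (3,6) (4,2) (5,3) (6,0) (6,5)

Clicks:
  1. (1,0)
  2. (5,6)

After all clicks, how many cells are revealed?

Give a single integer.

Click 1 (1,0) count=0: revealed 6 new [(0,0) (0,1) (1,0) (1,1) (2,0) (2,1)] -> total=6
Click 2 (5,6) count=1: revealed 1 new [(5,6)] -> total=7

Answer: 7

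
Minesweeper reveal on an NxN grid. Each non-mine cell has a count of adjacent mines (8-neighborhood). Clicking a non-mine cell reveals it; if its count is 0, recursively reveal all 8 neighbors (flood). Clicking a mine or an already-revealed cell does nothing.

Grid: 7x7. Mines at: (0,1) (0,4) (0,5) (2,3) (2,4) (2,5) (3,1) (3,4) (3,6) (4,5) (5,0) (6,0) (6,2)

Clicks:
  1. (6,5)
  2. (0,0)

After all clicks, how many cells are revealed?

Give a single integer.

Answer: 9

Derivation:
Click 1 (6,5) count=0: revealed 8 new [(5,3) (5,4) (5,5) (5,6) (6,3) (6,4) (6,5) (6,6)] -> total=8
Click 2 (0,0) count=1: revealed 1 new [(0,0)] -> total=9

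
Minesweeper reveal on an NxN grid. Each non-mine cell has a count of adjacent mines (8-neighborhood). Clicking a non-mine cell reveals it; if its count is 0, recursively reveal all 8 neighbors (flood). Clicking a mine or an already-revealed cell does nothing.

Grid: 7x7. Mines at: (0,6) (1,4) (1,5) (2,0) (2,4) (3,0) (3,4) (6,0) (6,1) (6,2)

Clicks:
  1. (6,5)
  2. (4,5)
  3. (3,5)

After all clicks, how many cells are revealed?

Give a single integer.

Answer: 16

Derivation:
Click 1 (6,5) count=0: revealed 16 new [(2,5) (2,6) (3,5) (3,6) (4,3) (4,4) (4,5) (4,6) (5,3) (5,4) (5,5) (5,6) (6,3) (6,4) (6,5) (6,6)] -> total=16
Click 2 (4,5) count=1: revealed 0 new [(none)] -> total=16
Click 3 (3,5) count=2: revealed 0 new [(none)] -> total=16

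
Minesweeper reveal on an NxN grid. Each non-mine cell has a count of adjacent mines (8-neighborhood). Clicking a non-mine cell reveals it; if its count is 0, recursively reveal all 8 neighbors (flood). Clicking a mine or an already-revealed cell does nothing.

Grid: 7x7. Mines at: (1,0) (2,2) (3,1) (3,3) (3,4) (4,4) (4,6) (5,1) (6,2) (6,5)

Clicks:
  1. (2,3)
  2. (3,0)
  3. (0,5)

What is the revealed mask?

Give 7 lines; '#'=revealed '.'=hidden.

Click 1 (2,3) count=3: revealed 1 new [(2,3)] -> total=1
Click 2 (3,0) count=1: revealed 1 new [(3,0)] -> total=2
Click 3 (0,5) count=0: revealed 17 new [(0,1) (0,2) (0,3) (0,4) (0,5) (0,6) (1,1) (1,2) (1,3) (1,4) (1,5) (1,6) (2,4) (2,5) (2,6) (3,5) (3,6)] -> total=19

Answer: .######
.######
...####
#....##
.......
.......
.......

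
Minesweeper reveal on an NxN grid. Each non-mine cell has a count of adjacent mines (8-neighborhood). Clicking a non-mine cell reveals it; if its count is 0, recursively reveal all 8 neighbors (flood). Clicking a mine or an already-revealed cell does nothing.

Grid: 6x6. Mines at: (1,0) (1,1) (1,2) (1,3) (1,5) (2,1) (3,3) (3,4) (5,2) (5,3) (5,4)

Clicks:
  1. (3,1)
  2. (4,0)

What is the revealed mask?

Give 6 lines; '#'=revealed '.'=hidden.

Answer: ......
......
......
##....
##....
##....

Derivation:
Click 1 (3,1) count=1: revealed 1 new [(3,1)] -> total=1
Click 2 (4,0) count=0: revealed 5 new [(3,0) (4,0) (4,1) (5,0) (5,1)] -> total=6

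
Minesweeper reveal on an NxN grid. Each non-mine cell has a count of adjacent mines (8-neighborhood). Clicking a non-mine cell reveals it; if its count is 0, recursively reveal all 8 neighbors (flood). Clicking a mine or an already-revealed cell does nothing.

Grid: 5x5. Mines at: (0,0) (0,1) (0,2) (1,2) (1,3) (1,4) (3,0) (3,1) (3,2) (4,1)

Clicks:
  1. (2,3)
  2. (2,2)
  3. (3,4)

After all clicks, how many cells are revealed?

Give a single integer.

Answer: 7

Derivation:
Click 1 (2,3) count=4: revealed 1 new [(2,3)] -> total=1
Click 2 (2,2) count=4: revealed 1 new [(2,2)] -> total=2
Click 3 (3,4) count=0: revealed 5 new [(2,4) (3,3) (3,4) (4,3) (4,4)] -> total=7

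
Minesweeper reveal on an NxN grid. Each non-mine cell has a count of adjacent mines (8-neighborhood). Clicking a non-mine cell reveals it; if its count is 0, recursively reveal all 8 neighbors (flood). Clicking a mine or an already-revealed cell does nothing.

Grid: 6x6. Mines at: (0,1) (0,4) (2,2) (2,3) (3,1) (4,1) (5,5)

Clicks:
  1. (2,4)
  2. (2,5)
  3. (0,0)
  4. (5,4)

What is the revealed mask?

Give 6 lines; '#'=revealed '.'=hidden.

Answer: #.....
....##
....##
....##
....##
....#.

Derivation:
Click 1 (2,4) count=1: revealed 1 new [(2,4)] -> total=1
Click 2 (2,5) count=0: revealed 7 new [(1,4) (1,5) (2,5) (3,4) (3,5) (4,4) (4,5)] -> total=8
Click 3 (0,0) count=1: revealed 1 new [(0,0)] -> total=9
Click 4 (5,4) count=1: revealed 1 new [(5,4)] -> total=10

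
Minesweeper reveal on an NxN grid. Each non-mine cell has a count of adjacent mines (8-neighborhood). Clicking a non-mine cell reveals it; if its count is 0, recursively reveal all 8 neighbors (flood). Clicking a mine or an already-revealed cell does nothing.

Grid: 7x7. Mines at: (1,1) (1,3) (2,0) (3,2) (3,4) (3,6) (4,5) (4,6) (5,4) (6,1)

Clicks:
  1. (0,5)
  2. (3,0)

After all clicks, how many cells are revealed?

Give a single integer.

Answer: 10

Derivation:
Click 1 (0,5) count=0: revealed 9 new [(0,4) (0,5) (0,6) (1,4) (1,5) (1,6) (2,4) (2,5) (2,6)] -> total=9
Click 2 (3,0) count=1: revealed 1 new [(3,0)] -> total=10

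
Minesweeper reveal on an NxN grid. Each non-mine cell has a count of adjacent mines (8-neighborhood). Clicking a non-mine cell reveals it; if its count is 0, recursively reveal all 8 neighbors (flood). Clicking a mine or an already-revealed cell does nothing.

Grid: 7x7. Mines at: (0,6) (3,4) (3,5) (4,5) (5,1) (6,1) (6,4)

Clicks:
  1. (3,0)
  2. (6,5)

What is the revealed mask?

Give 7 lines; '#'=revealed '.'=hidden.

Answer: ######.
######.
######.
####...
####...
.......
.....#.

Derivation:
Click 1 (3,0) count=0: revealed 26 new [(0,0) (0,1) (0,2) (0,3) (0,4) (0,5) (1,0) (1,1) (1,2) (1,3) (1,4) (1,5) (2,0) (2,1) (2,2) (2,3) (2,4) (2,5) (3,0) (3,1) (3,2) (3,3) (4,0) (4,1) (4,2) (4,3)] -> total=26
Click 2 (6,5) count=1: revealed 1 new [(6,5)] -> total=27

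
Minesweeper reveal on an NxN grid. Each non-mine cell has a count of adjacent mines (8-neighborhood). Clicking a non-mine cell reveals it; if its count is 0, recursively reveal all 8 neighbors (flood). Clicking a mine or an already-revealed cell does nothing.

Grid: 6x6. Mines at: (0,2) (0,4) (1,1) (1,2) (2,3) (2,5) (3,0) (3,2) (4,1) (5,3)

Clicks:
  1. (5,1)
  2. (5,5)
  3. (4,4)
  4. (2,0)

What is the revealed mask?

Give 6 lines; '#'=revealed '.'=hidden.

Click 1 (5,1) count=1: revealed 1 new [(5,1)] -> total=1
Click 2 (5,5) count=0: revealed 6 new [(3,4) (3,5) (4,4) (4,5) (5,4) (5,5)] -> total=7
Click 3 (4,4) count=1: revealed 0 new [(none)] -> total=7
Click 4 (2,0) count=2: revealed 1 new [(2,0)] -> total=8

Answer: ......
......
#.....
....##
....##
.#..##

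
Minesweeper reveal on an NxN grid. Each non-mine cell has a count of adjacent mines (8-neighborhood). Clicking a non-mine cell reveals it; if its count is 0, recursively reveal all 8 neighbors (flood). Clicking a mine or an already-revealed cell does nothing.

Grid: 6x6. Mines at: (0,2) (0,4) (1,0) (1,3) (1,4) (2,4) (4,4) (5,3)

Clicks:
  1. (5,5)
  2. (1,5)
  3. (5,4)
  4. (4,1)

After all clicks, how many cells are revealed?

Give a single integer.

Answer: 18

Derivation:
Click 1 (5,5) count=1: revealed 1 new [(5,5)] -> total=1
Click 2 (1,5) count=3: revealed 1 new [(1,5)] -> total=2
Click 3 (5,4) count=2: revealed 1 new [(5,4)] -> total=3
Click 4 (4,1) count=0: revealed 15 new [(2,0) (2,1) (2,2) (2,3) (3,0) (3,1) (3,2) (3,3) (4,0) (4,1) (4,2) (4,3) (5,0) (5,1) (5,2)] -> total=18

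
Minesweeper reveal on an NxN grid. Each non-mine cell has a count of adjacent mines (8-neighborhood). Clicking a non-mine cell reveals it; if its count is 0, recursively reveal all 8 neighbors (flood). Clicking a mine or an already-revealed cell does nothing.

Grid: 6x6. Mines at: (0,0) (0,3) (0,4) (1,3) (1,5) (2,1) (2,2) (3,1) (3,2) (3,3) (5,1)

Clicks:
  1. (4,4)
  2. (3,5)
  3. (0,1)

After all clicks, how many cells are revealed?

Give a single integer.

Answer: 13

Derivation:
Click 1 (4,4) count=1: revealed 1 new [(4,4)] -> total=1
Click 2 (3,5) count=0: revealed 11 new [(2,4) (2,5) (3,4) (3,5) (4,2) (4,3) (4,5) (5,2) (5,3) (5,4) (5,5)] -> total=12
Click 3 (0,1) count=1: revealed 1 new [(0,1)] -> total=13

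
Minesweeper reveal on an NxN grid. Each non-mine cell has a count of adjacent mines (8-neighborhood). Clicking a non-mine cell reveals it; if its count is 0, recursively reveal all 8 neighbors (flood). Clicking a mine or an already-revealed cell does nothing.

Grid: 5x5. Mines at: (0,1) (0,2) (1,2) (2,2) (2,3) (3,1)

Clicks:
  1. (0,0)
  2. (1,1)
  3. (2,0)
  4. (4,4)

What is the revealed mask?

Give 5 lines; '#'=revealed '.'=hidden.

Click 1 (0,0) count=1: revealed 1 new [(0,0)] -> total=1
Click 2 (1,1) count=4: revealed 1 new [(1,1)] -> total=2
Click 3 (2,0) count=1: revealed 1 new [(2,0)] -> total=3
Click 4 (4,4) count=0: revealed 6 new [(3,2) (3,3) (3,4) (4,2) (4,3) (4,4)] -> total=9

Answer: #....
.#...
#....
..###
..###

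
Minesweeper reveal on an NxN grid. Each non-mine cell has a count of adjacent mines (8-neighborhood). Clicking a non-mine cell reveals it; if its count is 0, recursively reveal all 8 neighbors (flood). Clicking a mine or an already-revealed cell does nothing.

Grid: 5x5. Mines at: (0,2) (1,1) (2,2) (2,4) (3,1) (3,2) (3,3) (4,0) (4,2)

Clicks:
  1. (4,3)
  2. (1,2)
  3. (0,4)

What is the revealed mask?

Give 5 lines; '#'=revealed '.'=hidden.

Answer: ...##
..###
.....
.....
...#.

Derivation:
Click 1 (4,3) count=3: revealed 1 new [(4,3)] -> total=1
Click 2 (1,2) count=3: revealed 1 new [(1,2)] -> total=2
Click 3 (0,4) count=0: revealed 4 new [(0,3) (0,4) (1,3) (1,4)] -> total=6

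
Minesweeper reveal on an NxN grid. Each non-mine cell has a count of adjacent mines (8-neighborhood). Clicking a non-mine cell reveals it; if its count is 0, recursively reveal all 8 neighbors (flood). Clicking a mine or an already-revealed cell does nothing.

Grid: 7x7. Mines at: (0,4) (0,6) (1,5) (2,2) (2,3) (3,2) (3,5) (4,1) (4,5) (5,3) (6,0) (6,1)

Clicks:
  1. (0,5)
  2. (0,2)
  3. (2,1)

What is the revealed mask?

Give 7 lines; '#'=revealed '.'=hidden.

Click 1 (0,5) count=3: revealed 1 new [(0,5)] -> total=1
Click 2 (0,2) count=0: revealed 12 new [(0,0) (0,1) (0,2) (0,3) (1,0) (1,1) (1,2) (1,3) (2,0) (2,1) (3,0) (3,1)] -> total=13
Click 3 (2,1) count=2: revealed 0 new [(none)] -> total=13

Answer: ####.#.
####...
##.....
##.....
.......
.......
.......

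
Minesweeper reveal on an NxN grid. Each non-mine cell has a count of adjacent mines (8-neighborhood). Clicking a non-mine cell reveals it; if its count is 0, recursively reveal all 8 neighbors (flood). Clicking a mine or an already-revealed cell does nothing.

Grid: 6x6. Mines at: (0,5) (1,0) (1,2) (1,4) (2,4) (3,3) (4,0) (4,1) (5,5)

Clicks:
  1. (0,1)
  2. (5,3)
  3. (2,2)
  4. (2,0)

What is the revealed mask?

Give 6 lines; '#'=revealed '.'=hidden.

Click 1 (0,1) count=2: revealed 1 new [(0,1)] -> total=1
Click 2 (5,3) count=0: revealed 6 new [(4,2) (4,3) (4,4) (5,2) (5,3) (5,4)] -> total=7
Click 3 (2,2) count=2: revealed 1 new [(2,2)] -> total=8
Click 4 (2,0) count=1: revealed 1 new [(2,0)] -> total=9

Answer: .#....
......
#.#...
......
..###.
..###.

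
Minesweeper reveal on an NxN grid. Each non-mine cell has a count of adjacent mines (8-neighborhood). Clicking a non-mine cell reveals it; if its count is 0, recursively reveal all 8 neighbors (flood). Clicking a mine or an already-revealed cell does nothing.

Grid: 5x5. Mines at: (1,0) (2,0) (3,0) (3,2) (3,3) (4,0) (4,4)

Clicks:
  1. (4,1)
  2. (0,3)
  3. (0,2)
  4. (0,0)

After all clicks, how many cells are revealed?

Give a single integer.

Click 1 (4,1) count=3: revealed 1 new [(4,1)] -> total=1
Click 2 (0,3) count=0: revealed 12 new [(0,1) (0,2) (0,3) (0,4) (1,1) (1,2) (1,3) (1,4) (2,1) (2,2) (2,3) (2,4)] -> total=13
Click 3 (0,2) count=0: revealed 0 new [(none)] -> total=13
Click 4 (0,0) count=1: revealed 1 new [(0,0)] -> total=14

Answer: 14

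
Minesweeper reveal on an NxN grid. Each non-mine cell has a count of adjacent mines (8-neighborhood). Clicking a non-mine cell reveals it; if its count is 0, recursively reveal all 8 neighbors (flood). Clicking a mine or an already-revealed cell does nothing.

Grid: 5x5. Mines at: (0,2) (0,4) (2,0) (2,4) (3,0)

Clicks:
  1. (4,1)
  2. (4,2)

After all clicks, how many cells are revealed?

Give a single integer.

Answer: 14

Derivation:
Click 1 (4,1) count=1: revealed 1 new [(4,1)] -> total=1
Click 2 (4,2) count=0: revealed 13 new [(1,1) (1,2) (1,3) (2,1) (2,2) (2,3) (3,1) (3,2) (3,3) (3,4) (4,2) (4,3) (4,4)] -> total=14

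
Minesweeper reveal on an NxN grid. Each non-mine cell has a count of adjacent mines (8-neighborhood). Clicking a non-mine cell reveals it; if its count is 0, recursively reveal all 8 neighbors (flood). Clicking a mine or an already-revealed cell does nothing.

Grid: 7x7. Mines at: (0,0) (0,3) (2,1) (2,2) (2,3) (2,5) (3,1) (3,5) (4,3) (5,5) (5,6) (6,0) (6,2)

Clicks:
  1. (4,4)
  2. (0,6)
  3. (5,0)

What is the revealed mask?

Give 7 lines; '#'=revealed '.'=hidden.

Answer: ....###
....###
.......
.......
....#..
#......
.......

Derivation:
Click 1 (4,4) count=3: revealed 1 new [(4,4)] -> total=1
Click 2 (0,6) count=0: revealed 6 new [(0,4) (0,5) (0,6) (1,4) (1,5) (1,6)] -> total=7
Click 3 (5,0) count=1: revealed 1 new [(5,0)] -> total=8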